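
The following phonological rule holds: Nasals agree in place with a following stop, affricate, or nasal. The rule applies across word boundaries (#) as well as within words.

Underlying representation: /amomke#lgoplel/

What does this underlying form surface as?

[amoŋke#lgoplel]

/m/ before /k/ (velar) → [ŋ]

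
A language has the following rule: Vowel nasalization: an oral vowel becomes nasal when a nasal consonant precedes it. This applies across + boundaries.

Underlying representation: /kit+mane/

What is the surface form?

[kit+mãnẽ]

/a/ after nasal /m/ → [ã]
/e/ after nasal /n/ → [ẽ]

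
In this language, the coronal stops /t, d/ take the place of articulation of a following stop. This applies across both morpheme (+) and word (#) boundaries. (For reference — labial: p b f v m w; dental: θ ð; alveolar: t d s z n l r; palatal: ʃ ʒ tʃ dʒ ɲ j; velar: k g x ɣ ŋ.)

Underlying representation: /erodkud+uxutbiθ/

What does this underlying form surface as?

[erogkud+uxupbiθ]

/d/ before /k/ (velar) → [g]
/t/ before /b/ (labial) → [p]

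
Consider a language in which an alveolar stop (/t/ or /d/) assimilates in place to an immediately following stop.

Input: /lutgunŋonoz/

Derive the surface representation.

/t/ before /g/ (velar) → [k]

[lukgunŋonoz]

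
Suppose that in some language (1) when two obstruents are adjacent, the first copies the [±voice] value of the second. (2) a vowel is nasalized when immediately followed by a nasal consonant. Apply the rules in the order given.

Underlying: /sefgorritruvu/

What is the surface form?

Rule 1: /f/ before /g/ (voiced) → [v]
After rule 1: sevgorritruvu
Rule 2: no segment meets the rule's conditions; no change.

[sevgorritruvu]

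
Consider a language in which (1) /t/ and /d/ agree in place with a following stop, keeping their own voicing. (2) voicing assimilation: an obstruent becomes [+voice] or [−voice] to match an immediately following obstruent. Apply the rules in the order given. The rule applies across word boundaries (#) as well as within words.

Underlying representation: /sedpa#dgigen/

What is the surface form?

Rule 1: /d/ before /p/ (labial) → [b]
Rule 1: /d/ before /g/ (velar) → [g]
After rule 1: sebpa#ggigen
Rule 2: /b/ before /p/ (voiceless) → [p]

[seppa#ggigen]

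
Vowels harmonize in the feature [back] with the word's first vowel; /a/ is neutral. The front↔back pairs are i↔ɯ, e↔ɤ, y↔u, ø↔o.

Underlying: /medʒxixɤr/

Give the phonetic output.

/ɤ/ harmonizes with /e/ ([-back]) → [e]

[medʒxixer]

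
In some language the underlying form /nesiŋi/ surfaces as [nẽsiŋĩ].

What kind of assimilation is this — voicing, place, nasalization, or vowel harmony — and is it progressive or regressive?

/e/→[ẽ] /i/→[ĩ].
Each target copies a feature from the preceding segment, so the direction is progressive.

nasalization, progressive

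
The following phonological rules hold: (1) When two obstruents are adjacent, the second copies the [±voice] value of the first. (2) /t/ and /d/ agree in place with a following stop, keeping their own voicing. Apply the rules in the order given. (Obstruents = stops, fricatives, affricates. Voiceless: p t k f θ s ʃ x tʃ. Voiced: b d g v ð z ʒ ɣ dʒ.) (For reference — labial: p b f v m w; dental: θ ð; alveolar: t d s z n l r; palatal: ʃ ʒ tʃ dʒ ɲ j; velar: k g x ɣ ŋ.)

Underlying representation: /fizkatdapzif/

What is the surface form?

[fizgattapsif]

Rule 1: /k/ after /z/ (voiced) → [g]
Rule 1: /d/ after /t/ (voiceless) → [t]
Rule 1: /z/ after /p/ (voiceless) → [s]
After rule 1: fizgattapsif
Rule 2: no segment meets the rule's conditions; no change.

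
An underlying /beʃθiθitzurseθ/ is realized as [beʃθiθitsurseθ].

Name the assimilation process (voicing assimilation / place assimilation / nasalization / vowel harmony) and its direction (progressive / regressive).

/z/→[s].
Each target copies a feature from the preceding segment, so the direction is progressive.

voicing assimilation, progressive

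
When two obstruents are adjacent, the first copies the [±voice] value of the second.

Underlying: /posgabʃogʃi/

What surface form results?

[pozgapʃokʃi]

/s/ before /g/ (voiced) → [z]
/b/ before /ʃ/ (voiceless) → [p]
/g/ before /ʃ/ (voiceless) → [k]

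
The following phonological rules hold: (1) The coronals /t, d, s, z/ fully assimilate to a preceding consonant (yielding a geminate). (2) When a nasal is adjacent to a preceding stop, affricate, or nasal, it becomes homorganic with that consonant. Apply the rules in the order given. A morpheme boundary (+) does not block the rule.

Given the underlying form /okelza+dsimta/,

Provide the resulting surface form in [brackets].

[okella+ddimma]

Rule 1: /z/ after /l/ → [l] (total assimilation)
Rule 1: /s/ after /d/ → [d] (total assimilation)
Rule 1: /t/ after /m/ → [m] (total assimilation)
After rule 1: okella+ddimma
Rule 2: no segment meets the rule's conditions; no change.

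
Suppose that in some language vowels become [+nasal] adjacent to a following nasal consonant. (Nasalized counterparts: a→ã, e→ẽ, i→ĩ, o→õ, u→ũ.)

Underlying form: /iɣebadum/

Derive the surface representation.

[iɣebadũm]

/u/ before nasal /m/ → [ũ]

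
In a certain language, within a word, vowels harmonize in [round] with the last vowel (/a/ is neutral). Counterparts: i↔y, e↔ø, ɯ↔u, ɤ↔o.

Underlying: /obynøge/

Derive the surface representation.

[ɤbinege]

/o/ harmonizes with /e/ ([-round]) → [ɤ]
/y/ harmonizes with /e/ ([-round]) → [i]
/ø/ harmonizes with /e/ ([-round]) → [e]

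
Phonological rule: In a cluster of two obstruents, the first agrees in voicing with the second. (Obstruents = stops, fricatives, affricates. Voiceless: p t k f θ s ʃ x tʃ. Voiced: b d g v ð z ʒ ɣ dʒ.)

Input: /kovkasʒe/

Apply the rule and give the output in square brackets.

/v/ before /k/ (voiceless) → [f]
/s/ before /ʒ/ (voiced) → [z]

[kofkazʒe]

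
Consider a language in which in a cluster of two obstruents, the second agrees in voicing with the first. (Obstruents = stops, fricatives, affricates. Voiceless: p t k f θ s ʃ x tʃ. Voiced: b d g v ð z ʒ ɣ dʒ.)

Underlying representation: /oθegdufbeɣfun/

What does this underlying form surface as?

/b/ after /f/ (voiceless) → [p]
/f/ after /ɣ/ (voiced) → [v]

[oθegdufpeɣvun]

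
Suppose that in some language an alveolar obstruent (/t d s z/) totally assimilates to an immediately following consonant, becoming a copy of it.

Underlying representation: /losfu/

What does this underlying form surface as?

/s/ before /f/ → [f] (total assimilation)

[loffu]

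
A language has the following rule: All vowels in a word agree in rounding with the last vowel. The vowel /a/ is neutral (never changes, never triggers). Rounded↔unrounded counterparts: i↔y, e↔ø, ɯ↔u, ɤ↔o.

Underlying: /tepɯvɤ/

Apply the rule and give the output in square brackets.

no segment meets the rule's conditions; no change.

[tepɯvɤ]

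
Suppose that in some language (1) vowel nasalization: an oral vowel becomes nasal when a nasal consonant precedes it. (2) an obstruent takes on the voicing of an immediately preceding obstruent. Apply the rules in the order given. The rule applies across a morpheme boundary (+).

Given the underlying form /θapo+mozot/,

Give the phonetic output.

[θapo+mõzot]

Rule 1: /o/ after nasal /m/ → [õ]
After rule 1: θapo+mõzot
Rule 2: no segment meets the rule's conditions; no change.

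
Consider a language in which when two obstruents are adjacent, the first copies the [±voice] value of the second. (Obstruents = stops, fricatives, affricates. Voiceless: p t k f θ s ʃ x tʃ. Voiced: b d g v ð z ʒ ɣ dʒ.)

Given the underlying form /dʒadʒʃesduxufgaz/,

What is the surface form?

[dʒatʃʃezduxuvgaz]

/dʒ/ before /ʃ/ (voiceless) → [tʃ]
/s/ before /d/ (voiced) → [z]
/f/ before /g/ (voiced) → [v]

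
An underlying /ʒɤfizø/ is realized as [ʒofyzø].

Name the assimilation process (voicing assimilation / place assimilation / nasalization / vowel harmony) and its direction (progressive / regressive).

/ɤ/→[o] /i/→[y].
Vowels agree with the last vowel, so the harmony is regressive.

vowel harmony, regressive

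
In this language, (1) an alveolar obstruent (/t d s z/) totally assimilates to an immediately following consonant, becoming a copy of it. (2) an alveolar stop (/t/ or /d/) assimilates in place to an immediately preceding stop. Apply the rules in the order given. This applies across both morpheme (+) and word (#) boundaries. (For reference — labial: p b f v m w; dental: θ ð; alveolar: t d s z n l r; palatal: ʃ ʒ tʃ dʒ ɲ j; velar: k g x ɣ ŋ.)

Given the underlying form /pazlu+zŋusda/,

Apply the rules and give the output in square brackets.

[pallu+ŋŋudda]

Rule 1: /z/ before /l/ → [l] (total assimilation)
Rule 1: /z/ before /ŋ/ → [ŋ] (total assimilation)
Rule 1: /s/ before /d/ → [d] (total assimilation)
After rule 1: pallu+ŋŋudda
Rule 2: no segment meets the rule's conditions; no change.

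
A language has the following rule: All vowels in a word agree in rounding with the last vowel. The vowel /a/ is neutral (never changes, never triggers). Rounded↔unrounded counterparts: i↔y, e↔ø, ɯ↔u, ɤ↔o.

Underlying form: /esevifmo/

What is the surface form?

[øsøvyfmo]

/e/ harmonizes with /o/ ([+round]) → [ø]
/e/ harmonizes with /o/ ([+round]) → [ø]
/i/ harmonizes with /o/ ([+round]) → [y]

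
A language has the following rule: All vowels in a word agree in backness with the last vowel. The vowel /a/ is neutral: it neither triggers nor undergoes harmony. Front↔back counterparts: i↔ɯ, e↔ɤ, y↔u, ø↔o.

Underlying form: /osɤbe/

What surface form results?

[øsebe]

/o/ harmonizes with /e/ ([-back]) → [ø]
/ɤ/ harmonizes with /e/ ([-back]) → [e]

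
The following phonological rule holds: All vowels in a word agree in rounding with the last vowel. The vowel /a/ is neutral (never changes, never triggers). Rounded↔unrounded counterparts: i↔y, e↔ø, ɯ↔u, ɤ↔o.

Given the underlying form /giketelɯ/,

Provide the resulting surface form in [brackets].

[giketelɯ]

no segment meets the rule's conditions; no change.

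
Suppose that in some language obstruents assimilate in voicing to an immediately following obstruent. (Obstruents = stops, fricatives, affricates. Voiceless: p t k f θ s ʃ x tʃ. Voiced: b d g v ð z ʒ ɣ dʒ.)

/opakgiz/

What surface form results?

/k/ before /g/ (voiced) → [g]

[opaggiz]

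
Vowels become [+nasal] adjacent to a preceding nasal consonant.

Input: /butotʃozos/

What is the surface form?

no segment meets the rule's conditions; no change.

[butotʃozos]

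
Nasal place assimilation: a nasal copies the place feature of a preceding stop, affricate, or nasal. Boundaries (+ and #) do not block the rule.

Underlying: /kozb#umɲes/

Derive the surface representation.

[kozb#ummes]

/ɲ/ after /m/ (labial) → [m]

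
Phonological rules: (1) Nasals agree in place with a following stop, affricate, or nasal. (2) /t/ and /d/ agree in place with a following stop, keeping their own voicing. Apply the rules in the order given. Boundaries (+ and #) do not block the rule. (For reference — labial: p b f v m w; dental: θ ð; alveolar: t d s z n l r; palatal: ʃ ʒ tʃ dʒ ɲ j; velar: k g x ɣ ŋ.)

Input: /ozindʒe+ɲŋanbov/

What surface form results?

Rule 1: /n/ before /dʒ/ (palatal) → [ɲ]
Rule 1: /ɲ/ before /ŋ/ (velar) → [ŋ]
Rule 1: /n/ before /b/ (labial) → [m]
After rule 1: oziɲdʒe+ŋŋambov
Rule 2: no segment meets the rule's conditions; no change.

[oziɲdʒe+ŋŋambov]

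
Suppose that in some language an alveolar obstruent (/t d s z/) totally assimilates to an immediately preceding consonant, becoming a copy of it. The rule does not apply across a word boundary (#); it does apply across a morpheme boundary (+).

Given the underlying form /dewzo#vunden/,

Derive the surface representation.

[dewwo#vunnen]

/z/ after /w/ → [w] (total assimilation)
/d/ after /n/ → [n] (total assimilation)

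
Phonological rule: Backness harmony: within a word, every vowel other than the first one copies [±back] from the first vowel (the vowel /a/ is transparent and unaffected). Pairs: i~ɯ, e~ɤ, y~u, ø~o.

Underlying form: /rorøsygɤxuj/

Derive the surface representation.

[rorosugɤxuj]

/ø/ harmonizes with /o/ ([+back]) → [o]
/y/ harmonizes with /o/ ([+back]) → [u]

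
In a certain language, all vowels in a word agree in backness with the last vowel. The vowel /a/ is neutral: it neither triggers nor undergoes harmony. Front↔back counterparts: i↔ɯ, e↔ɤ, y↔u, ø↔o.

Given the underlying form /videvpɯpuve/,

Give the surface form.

[videvpipyve]

/ɯ/ harmonizes with /e/ ([-back]) → [i]
/u/ harmonizes with /e/ ([-back]) → [y]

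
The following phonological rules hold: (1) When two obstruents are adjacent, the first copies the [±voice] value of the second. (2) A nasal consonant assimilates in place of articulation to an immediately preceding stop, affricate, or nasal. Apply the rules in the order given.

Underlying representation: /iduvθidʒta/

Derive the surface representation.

Rule 1: /v/ before /θ/ (voiceless) → [f]
Rule 1: /dʒ/ before /t/ (voiceless) → [tʃ]
After rule 1: idufθitʃta
Rule 2: no segment meets the rule's conditions; no change.

[idufθitʃta]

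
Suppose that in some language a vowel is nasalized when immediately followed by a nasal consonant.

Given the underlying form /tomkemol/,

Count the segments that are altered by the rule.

2

/o/ before nasal /m/ → [õ]
/e/ before nasal /m/ → [ẽ]
2 segments change.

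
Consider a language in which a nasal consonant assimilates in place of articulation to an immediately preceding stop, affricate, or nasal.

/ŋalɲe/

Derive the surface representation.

[ŋalɲe]

no segment meets the rule's conditions; no change.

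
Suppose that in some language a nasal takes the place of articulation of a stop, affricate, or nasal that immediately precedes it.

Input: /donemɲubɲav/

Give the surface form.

[donemmubmav]

/ɲ/ after /m/ (labial) → [m]
/ɲ/ after /b/ (labial) → [m]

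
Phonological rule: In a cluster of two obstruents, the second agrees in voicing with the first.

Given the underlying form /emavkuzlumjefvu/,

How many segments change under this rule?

2

/k/ after /v/ (voiced) → [g]
/v/ after /f/ (voiceless) → [f]
2 segments change.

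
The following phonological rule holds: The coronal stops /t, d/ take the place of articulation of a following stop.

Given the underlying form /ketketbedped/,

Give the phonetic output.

[kekkepbebped]

/t/ before /k/ (velar) → [k]
/t/ before /b/ (labial) → [p]
/d/ before /p/ (labial) → [b]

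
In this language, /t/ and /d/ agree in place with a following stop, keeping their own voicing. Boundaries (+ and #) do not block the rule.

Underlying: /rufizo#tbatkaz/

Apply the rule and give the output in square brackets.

/t/ before /b/ (labial) → [p]
/t/ before /k/ (velar) → [k]

[rufizo#pbakkaz]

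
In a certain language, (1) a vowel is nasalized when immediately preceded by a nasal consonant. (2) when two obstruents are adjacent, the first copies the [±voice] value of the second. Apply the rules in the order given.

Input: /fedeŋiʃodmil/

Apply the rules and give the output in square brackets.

Rule 1: /i/ after nasal /ŋ/ → [ĩ]
Rule 1: /i/ after nasal /m/ → [ĩ]
After rule 1: fedeŋĩʃodmĩl
Rule 2: no segment meets the rule's conditions; no change.

[fedeŋĩʃodmĩl]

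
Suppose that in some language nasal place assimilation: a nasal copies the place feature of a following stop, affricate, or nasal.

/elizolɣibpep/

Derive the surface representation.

no segment meets the rule's conditions; no change.

[elizolɣibpep]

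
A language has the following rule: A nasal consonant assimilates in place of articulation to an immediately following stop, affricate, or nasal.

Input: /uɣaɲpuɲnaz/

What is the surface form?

[uɣampunnaz]

/ɲ/ before /p/ (labial) → [m]
/ɲ/ before /n/ (alveolar) → [n]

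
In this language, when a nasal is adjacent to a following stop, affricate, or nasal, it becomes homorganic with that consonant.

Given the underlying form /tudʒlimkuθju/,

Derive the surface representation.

/m/ before /k/ (velar) → [ŋ]

[tudʒliŋkuθju]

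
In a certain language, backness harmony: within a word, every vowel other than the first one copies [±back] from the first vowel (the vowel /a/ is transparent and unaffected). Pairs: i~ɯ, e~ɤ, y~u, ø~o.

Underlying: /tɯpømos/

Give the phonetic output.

[tɯpomos]

/ø/ harmonizes with /ɯ/ ([+back]) → [o]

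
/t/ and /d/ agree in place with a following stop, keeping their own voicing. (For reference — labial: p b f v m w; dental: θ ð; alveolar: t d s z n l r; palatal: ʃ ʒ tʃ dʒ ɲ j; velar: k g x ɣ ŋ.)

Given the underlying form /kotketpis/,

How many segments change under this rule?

2

/t/ before /k/ (velar) → [k]
/t/ before /p/ (labial) → [p]
2 segments change.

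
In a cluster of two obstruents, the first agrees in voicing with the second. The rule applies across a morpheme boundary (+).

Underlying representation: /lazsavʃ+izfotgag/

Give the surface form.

/z/ before /s/ (voiceless) → [s]
/v/ before /ʃ/ (voiceless) → [f]
/z/ before /f/ (voiceless) → [s]
/t/ before /g/ (voiced) → [d]

[lassafʃ+isfodgag]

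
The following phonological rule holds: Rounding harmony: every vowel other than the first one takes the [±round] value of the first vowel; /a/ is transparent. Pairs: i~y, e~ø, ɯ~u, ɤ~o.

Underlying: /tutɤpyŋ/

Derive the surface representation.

[tutopyŋ]

/ɤ/ harmonizes with /u/ ([+round]) → [o]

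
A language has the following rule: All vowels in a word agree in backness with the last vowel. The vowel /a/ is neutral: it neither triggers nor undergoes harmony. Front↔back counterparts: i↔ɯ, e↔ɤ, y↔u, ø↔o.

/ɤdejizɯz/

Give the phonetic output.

/e/ harmonizes with /ɯ/ ([+back]) → [ɤ]
/i/ harmonizes with /ɯ/ ([+back]) → [ɯ]

[ɤdɤjɯzɯz]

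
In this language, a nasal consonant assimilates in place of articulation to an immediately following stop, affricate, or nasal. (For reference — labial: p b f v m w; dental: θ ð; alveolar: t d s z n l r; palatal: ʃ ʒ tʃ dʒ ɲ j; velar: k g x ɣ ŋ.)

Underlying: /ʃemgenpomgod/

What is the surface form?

/m/ before /g/ (velar) → [ŋ]
/n/ before /p/ (labial) → [m]
/m/ before /g/ (velar) → [ŋ]

[ʃeŋgempoŋgod]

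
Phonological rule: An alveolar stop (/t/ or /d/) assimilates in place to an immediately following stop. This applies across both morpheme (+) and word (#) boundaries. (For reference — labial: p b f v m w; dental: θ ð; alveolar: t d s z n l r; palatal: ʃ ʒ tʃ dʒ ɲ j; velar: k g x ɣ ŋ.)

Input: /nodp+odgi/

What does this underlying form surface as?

[nobp+oggi]

/d/ before /p/ (labial) → [b]
/d/ before /g/ (velar) → [g]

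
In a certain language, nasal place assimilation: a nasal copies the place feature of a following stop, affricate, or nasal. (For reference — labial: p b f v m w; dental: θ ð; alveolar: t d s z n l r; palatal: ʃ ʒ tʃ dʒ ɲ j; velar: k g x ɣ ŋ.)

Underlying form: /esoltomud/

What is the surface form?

no segment meets the rule's conditions; no change.

[esoltomud]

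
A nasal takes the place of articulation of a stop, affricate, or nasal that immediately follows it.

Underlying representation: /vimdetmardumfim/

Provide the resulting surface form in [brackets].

/m/ before /d/ (alveolar) → [n]

[vindetmardumfim]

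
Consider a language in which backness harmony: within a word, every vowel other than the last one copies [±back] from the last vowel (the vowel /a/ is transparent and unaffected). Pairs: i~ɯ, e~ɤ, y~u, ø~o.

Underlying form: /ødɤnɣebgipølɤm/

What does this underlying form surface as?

[odɤnɣɤbgɯpolɤm]

/ø/ harmonizes with /ɤ/ ([+back]) → [o]
/e/ harmonizes with /ɤ/ ([+back]) → [ɤ]
/i/ harmonizes with /ɤ/ ([+back]) → [ɯ]
/ø/ harmonizes with /ɤ/ ([+back]) → [o]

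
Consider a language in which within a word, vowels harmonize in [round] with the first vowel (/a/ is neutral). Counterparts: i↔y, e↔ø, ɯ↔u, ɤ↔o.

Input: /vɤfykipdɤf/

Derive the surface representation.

/y/ harmonizes with /ɤ/ ([-round]) → [i]

[vɤfikipdɤf]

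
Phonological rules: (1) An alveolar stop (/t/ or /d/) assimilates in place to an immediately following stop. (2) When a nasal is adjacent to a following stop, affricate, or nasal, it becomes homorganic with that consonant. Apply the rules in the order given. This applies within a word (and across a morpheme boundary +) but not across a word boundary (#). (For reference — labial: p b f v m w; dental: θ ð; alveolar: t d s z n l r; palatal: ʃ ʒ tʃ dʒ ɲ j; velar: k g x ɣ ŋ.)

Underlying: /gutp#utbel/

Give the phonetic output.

Rule 1: /t/ before /p/ (labial) → [p]
Rule 1: /t/ before /b/ (labial) → [p]
After rule 1: gupp#upbel
Rule 2: no segment meets the rule's conditions; no change.

[gupp#upbel]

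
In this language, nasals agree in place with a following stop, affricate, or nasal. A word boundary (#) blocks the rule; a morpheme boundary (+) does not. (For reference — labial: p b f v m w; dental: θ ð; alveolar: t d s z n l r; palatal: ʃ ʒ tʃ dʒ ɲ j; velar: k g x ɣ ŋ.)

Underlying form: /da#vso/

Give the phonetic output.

no segment meets the rule's conditions; no change.

[da#vso]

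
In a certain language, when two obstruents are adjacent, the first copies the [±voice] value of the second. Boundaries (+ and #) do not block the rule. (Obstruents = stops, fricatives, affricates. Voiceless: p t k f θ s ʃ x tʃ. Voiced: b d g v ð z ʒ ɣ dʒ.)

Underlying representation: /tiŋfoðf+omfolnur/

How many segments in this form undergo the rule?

1

/ð/ before /f/ (voiceless) → [θ]
1 segment changes.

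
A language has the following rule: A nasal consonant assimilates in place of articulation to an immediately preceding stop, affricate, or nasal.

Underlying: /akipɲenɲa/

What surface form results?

[akipmenna]

/ɲ/ after /p/ (labial) → [m]
/ɲ/ after /n/ (alveolar) → [n]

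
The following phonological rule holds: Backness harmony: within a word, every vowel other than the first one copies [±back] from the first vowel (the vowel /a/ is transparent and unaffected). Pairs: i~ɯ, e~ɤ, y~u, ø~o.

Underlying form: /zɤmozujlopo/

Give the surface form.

[zɤmozujlopo]

no segment meets the rule's conditions; no change.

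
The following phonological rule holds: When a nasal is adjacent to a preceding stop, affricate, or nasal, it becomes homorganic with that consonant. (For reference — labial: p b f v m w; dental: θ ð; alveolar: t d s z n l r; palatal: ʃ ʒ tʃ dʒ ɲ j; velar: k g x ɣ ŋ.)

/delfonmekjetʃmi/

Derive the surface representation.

[delfonnekjetʃɲi]

/m/ after /n/ (alveolar) → [n]
/m/ after /tʃ/ (palatal) → [ɲ]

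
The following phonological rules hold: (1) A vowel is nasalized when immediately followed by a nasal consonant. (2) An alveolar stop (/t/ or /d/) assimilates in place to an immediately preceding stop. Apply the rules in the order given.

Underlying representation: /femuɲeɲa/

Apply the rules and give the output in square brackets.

[fẽmũɲẽɲa]

Rule 1: /e/ before nasal /m/ → [ẽ]
Rule 1: /u/ before nasal /ɲ/ → [ũ]
Rule 1: /e/ before nasal /ɲ/ → [ẽ]
After rule 1: fẽmũɲẽɲa
Rule 2: no segment meets the rule's conditions; no change.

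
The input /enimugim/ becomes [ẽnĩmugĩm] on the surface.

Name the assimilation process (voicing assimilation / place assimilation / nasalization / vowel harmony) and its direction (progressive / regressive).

nasalization, regressive

/e/→[ẽ] /i/→[ĩ] /i/→[ĩ].
Each target copies a feature from the following segment, so the direction is regressive.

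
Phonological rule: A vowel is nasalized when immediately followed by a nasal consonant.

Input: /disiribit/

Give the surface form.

[disiribit]

no segment meets the rule's conditions; no change.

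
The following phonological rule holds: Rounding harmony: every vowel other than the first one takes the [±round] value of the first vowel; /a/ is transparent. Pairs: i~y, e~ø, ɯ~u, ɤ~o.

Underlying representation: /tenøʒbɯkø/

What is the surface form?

[teneʒbɯke]

/ø/ harmonizes with /e/ ([-round]) → [e]
/ø/ harmonizes with /e/ ([-round]) → [e]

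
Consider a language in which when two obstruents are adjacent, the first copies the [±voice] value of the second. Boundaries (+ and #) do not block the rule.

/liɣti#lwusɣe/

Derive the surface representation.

[lixti#lwuzɣe]

/ɣ/ before /t/ (voiceless) → [x]
/s/ before /ɣ/ (voiced) → [z]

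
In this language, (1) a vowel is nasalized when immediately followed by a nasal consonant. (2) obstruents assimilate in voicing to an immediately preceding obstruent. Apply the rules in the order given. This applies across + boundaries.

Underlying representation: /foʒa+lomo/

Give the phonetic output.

[foʒa+lõmo]

Rule 1: /o/ before nasal /m/ → [õ]
After rule 1: foʒa+lõmo
Rule 2: no segment meets the rule's conditions; no change.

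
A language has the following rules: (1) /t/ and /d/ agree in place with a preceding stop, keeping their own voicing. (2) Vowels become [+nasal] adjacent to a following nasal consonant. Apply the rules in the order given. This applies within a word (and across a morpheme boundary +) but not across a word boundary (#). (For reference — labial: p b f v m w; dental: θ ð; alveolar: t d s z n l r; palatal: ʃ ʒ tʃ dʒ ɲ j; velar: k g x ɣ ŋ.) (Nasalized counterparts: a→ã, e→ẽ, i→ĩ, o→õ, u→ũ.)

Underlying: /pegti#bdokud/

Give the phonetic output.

Rule 1: /t/ after /g/ (velar) → [k]
Rule 1: /d/ after /b/ (labial) → [b]
After rule 1: pegki#bbokud
Rule 2: no segment meets the rule's conditions; no change.

[pegki#bbokud]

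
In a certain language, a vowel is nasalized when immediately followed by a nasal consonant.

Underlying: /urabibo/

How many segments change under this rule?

No segment meets the rule's conditions.

0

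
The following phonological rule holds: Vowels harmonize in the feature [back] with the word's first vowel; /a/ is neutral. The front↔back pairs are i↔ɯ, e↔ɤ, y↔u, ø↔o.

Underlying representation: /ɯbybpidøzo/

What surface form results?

/y/ harmonizes with /ɯ/ ([+back]) → [u]
/i/ harmonizes with /ɯ/ ([+back]) → [ɯ]
/ø/ harmonizes with /ɯ/ ([+back]) → [o]

[ɯbubpɯdozo]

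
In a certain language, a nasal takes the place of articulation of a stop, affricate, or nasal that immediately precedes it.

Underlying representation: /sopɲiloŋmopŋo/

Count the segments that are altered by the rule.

/ɲ/ after /p/ (labial) → [m]
/m/ after /ŋ/ (velar) → [ŋ]
/ŋ/ after /p/ (labial) → [m]
3 segments change.

3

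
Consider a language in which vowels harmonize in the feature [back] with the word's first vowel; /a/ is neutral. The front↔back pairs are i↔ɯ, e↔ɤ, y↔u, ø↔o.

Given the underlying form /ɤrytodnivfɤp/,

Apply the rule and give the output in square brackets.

/y/ harmonizes with /ɤ/ ([+back]) → [u]
/i/ harmonizes with /ɤ/ ([+back]) → [ɯ]

[ɤrutodnɯvfɤp]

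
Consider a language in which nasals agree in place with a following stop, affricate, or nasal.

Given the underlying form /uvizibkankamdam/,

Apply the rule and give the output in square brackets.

[uvizibkaŋkandam]

/n/ before /k/ (velar) → [ŋ]
/m/ before /d/ (alveolar) → [n]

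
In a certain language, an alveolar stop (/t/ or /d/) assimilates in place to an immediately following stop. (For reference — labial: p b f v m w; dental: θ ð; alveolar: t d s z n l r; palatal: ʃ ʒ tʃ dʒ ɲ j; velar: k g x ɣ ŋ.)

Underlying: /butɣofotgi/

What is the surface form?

/t/ before /g/ (velar) → [k]

[butɣofokgi]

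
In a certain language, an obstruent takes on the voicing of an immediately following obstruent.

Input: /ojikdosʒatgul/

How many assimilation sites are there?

3

/k/ before /d/ (voiced) → [g]
/s/ before /ʒ/ (voiced) → [z]
/t/ before /g/ (voiced) → [d]
3 segments change.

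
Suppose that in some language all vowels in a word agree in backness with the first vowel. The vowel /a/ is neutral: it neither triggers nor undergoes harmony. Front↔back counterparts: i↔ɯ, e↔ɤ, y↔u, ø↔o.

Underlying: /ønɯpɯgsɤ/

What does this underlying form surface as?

/ɯ/ harmonizes with /ø/ ([-back]) → [i]
/ɯ/ harmonizes with /ø/ ([-back]) → [i]
/ɤ/ harmonizes with /ø/ ([-back]) → [e]

[ønipigse]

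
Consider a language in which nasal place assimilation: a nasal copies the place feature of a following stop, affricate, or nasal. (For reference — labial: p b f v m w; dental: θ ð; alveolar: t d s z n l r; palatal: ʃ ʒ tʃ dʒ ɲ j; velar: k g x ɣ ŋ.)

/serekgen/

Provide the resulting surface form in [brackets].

no segment meets the rule's conditions; no change.

[serekgen]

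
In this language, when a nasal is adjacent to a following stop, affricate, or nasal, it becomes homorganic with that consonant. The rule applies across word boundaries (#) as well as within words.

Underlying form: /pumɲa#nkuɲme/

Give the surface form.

[puɲɲa#ŋkumme]

/m/ before /ɲ/ (palatal) → [ɲ]
/n/ before /k/ (velar) → [ŋ]
/ɲ/ before /m/ (labial) → [m]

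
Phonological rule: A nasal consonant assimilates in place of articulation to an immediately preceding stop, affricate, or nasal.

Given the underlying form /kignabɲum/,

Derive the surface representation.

/n/ after /g/ (velar) → [ŋ]
/ɲ/ after /b/ (labial) → [m]

[kigŋabmum]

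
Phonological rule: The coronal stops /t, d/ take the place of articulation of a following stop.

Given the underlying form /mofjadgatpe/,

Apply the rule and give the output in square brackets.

[mofjaggappe]

/d/ before /g/ (velar) → [g]
/t/ before /p/ (labial) → [p]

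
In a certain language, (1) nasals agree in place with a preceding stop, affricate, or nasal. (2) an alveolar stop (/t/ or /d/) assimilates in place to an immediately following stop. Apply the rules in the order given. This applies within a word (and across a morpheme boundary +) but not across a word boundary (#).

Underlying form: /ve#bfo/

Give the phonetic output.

[ve#bfo]

Rule 1: no segment meets the rule's conditions; no change.
After rule 1: ve#bfo
Rule 2: no segment meets the rule's conditions; no change.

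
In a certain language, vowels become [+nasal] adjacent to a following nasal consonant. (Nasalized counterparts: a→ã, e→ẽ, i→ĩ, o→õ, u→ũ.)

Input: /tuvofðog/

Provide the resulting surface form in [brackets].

no segment meets the rule's conditions; no change.

[tuvofðog]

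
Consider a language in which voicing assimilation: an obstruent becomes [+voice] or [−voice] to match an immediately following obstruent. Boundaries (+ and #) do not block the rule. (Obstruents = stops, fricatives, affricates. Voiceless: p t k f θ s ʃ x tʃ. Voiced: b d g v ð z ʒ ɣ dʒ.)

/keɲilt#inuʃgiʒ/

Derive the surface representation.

[keɲilt#inuʒgiʒ]

/ʃ/ before /g/ (voiced) → [ʒ]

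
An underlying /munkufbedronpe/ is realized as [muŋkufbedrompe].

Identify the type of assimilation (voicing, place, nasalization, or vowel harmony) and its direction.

/n/→[ŋ] /n/→[m].
Each target copies a feature from the following segment, so the direction is regressive.

place assimilation, regressive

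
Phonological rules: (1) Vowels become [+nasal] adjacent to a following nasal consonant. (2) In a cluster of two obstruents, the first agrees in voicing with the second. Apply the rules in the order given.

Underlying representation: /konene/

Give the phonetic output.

[kõnẽne]

Rule 1: /o/ before nasal /n/ → [õ]
Rule 1: /e/ before nasal /n/ → [ẽ]
After rule 1: kõnẽne
Rule 2: no segment meets the rule's conditions; no change.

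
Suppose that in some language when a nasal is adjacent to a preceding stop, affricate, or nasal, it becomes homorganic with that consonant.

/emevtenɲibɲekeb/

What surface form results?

[emevtennibmekeb]

/ɲ/ after /n/ (alveolar) → [n]
/ɲ/ after /b/ (labial) → [m]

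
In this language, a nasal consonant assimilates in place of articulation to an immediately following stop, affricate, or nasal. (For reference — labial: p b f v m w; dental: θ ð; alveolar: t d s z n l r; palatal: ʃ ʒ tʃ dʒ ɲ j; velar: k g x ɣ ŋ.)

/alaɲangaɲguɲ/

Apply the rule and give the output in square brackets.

[alaɲaŋgaŋguɲ]

/n/ before /g/ (velar) → [ŋ]
/ɲ/ before /g/ (velar) → [ŋ]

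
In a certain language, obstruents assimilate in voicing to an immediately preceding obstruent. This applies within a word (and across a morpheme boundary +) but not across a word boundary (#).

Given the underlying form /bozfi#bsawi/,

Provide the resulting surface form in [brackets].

[bozvi#bzawi]

/f/ after /z/ (voiced) → [v]
/s/ after /b/ (voiced) → [z]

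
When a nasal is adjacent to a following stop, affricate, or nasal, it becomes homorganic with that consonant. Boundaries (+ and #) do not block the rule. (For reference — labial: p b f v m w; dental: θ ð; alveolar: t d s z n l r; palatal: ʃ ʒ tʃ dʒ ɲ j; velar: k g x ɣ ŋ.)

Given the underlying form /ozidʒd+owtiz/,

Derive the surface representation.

no segment meets the rule's conditions; no change.

[ozidʒd+owtiz]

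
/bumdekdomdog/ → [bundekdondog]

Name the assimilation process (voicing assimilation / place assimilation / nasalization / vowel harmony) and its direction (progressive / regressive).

place assimilation, regressive

/m/→[n] /m/→[n].
Each target copies a feature from the following segment, so the direction is regressive.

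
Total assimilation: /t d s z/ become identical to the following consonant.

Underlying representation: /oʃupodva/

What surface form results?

/d/ before /v/ → [v] (total assimilation)

[oʃupovva]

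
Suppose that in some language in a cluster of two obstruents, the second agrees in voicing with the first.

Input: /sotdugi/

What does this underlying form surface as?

/d/ after /t/ (voiceless) → [t]

[sottugi]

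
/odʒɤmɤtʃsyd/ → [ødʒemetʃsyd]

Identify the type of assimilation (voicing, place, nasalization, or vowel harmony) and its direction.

vowel harmony, regressive

/o/→[ø] /ɤ/→[e] /ɤ/→[e].
Vowels agree with the last vowel, so the harmony is regressive.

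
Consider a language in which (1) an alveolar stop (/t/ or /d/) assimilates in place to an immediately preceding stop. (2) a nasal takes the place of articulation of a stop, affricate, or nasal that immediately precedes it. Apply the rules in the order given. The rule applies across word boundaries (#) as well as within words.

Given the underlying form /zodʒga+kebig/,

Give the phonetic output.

Rule 1: no segment meets the rule's conditions; no change.
After rule 1: zodʒga+kebig
Rule 2: no segment meets the rule's conditions; no change.

[zodʒga+kebig]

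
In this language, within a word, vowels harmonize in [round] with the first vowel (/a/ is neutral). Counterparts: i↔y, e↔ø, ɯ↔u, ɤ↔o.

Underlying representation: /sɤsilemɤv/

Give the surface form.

no segment meets the rule's conditions; no change.

[sɤsilemɤv]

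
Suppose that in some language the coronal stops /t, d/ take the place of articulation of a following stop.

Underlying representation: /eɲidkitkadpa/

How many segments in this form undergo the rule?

3

/d/ before /k/ (velar) → [g]
/t/ before /k/ (velar) → [k]
/d/ before /p/ (labial) → [b]
3 segments change.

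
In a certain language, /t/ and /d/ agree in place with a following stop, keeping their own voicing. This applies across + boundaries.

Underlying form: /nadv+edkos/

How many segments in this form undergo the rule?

1

/d/ before /k/ (velar) → [g]
1 segment changes.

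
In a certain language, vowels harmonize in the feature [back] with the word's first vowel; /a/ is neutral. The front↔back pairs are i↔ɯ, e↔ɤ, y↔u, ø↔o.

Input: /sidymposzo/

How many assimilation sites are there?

2

/o/ harmonizes with /i/ ([-back]) → [ø]
/o/ harmonizes with /i/ ([-back]) → [ø]
2 segments change.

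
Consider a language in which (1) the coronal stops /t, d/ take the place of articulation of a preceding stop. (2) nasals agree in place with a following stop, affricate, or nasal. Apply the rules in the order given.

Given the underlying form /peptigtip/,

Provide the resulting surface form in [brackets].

Rule 1: /t/ after /p/ (labial) → [p]
Rule 1: /t/ after /g/ (velar) → [k]
After rule 1: peppigkip
Rule 2: no segment meets the rule's conditions; no change.

[peppigkip]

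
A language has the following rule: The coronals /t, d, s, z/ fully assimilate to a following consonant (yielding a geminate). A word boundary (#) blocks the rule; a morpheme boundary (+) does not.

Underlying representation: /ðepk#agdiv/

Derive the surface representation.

no segment meets the rule's conditions; no change.

[ðepk#agdiv]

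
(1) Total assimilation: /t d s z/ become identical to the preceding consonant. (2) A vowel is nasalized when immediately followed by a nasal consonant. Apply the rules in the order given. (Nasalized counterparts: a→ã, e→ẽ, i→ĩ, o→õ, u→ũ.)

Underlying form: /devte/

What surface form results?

Rule 1: /t/ after /v/ → [v] (total assimilation)
After rule 1: devve
Rule 2: no segment meets the rule's conditions; no change.

[devve]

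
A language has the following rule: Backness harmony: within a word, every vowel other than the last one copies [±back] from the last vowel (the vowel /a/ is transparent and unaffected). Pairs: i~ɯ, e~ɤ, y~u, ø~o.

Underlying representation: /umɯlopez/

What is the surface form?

/u/ harmonizes with /e/ ([-back]) → [y]
/ɯ/ harmonizes with /e/ ([-back]) → [i]
/o/ harmonizes with /e/ ([-back]) → [ø]

[ymiløpez]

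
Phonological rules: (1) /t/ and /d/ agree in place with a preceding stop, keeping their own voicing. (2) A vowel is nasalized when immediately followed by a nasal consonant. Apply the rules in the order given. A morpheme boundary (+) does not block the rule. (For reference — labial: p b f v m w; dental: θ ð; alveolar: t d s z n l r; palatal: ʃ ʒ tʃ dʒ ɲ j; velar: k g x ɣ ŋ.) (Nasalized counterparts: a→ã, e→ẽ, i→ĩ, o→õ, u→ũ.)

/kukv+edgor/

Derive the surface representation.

Rule 1: no segment meets the rule's conditions; no change.
After rule 1: kukv+edgor
Rule 2: no segment meets the rule's conditions; no change.

[kukv+edgor]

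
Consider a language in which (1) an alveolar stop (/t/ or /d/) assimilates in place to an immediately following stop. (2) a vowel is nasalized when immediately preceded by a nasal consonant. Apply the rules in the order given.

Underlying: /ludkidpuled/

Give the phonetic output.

Rule 1: /d/ before /k/ (velar) → [g]
Rule 1: /d/ before /p/ (labial) → [b]
After rule 1: lugkibpuled
Rule 2: no segment meets the rule's conditions; no change.

[lugkibpuled]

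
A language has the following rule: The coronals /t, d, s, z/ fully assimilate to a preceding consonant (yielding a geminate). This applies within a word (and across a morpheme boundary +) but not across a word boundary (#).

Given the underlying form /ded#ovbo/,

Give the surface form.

[ded#ovbo]

no segment meets the rule's conditions; no change.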